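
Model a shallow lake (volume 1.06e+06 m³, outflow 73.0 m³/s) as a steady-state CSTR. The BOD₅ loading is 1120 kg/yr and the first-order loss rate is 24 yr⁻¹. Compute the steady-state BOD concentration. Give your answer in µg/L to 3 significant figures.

Outflow Q = 73.0 m³/s × 3.156e+07 s/yr = 2.304e+09 m³/yr.
Steady-state CSTR mass balance: W = Q·C + k·V·C, so C = W/(Q + kV).
Q + kV = 2.304e+09 + 24·1.06e+06 = 2.329e+09 m³/yr.
C = 1120/2.329e+09 = 4.809e-07 kg/m³ = 0.0004809 mg/L = 0.4809 µg/L.

0.481 µg/L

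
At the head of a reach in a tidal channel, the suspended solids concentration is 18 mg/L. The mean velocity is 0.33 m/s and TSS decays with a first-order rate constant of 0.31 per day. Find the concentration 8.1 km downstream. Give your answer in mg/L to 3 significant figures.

16.5 mg/L

Travel time t = 8.1 km / 0.33 m/s = 8100/0.33 = 2.455e+04 s = 0.2841 d.
First-order decay: C = 18·exp(−0.31·0.2841) = 18·0.9157 = 16.48 mg/L.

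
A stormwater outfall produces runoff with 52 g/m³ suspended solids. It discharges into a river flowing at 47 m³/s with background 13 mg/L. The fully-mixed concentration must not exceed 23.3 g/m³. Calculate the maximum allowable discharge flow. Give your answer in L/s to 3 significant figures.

16900 L/s

Mass balance at complete mixing: C_std·(Q_w + Q_r) = Q_w·C_e + Q_r·C_b.
Rearranging, Q_w = Q_r·(C_std − C_b)/(C_e − C_std) = 47·(23.3 − 13) / (52 − 23.3) = 16.87 m³/s.
= 1.687e+04 L/s.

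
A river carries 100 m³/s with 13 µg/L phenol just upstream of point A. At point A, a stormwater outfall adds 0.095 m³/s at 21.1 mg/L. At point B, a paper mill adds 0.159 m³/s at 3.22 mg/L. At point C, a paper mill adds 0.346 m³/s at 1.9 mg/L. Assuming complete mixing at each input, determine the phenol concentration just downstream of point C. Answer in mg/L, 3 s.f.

0.0445 mg/L

13 µg/L = 0.013 mg/L.
After input A: C = (100·0.013 + 0.095·21.1) / 100.1 = 0.03301 mg/L.
After input B: C = (100.1·0.03301 + 0.159·3.22) / 100.3 = 0.03807 mg/L.
After input C: C = (100.3·0.03807 + 0.346·1.9) / 100.6 = 0.04447 mg/L.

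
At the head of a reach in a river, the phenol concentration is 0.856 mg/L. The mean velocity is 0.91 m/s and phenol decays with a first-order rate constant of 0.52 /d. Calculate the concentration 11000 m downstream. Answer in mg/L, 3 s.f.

Travel time t = 11000 m / 0.91 m/s = 1.1e+04/0.91 = 1.209e+04 s = 0.1399 d.
First-order decay: C = 0.856·exp(−0.52·0.1399) = 0.856·0.9298 = 0.7959 mg/L.

0.796 mg/L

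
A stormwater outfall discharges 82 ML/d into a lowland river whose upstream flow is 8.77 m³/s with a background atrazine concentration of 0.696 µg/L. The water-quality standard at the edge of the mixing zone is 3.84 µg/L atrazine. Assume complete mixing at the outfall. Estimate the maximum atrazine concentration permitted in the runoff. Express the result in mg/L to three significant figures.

82 ML/d = 0.9491 m³/s.
0.696 µg/L = 0.000696 mg/L.
3.84 µg/L = 0.00384 mg/L.
Mass balance: 0.00384·9.719 = 0.9491·Cₑ + 8.77·0.000696.
Cₑ = (0.03732 − 0.006104) / 0.9491 = 0.03289 mg/L.

0.0329 mg/L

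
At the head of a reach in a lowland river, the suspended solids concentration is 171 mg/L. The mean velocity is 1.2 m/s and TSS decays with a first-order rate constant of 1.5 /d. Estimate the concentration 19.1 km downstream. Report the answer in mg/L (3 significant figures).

Travel time t = 19.1 km / 1.2 m/s = 1.91e+04/1.2 = 1.592e+04 s = 0.1842 d.
First-order decay: C = 171·exp(−1.5·0.1842) = 171·0.7586 = 129.7 mg/L.

130 mg/L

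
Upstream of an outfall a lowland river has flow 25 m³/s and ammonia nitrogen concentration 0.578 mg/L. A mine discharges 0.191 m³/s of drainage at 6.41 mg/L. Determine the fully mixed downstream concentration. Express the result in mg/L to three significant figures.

By mass balance at complete mixing, C = (0.191·6.41 + 25·0.578) / (0.191 + 25) = 15.67/25.19 = 0.6222 mg/L.

0.622 mg/L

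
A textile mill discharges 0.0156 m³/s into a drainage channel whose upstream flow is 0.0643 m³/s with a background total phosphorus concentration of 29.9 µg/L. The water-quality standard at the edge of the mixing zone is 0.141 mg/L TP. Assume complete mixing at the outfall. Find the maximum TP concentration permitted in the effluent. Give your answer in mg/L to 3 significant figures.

0.599 mg/L

29.9 µg/L = 0.0299 mg/L.
Mass balance: 0.141·0.0799 = 0.0156·Cₑ + 0.0643·0.0299.
Cₑ = (0.01127 − 0.001923) / 0.0156 = 0.5989 mg/L.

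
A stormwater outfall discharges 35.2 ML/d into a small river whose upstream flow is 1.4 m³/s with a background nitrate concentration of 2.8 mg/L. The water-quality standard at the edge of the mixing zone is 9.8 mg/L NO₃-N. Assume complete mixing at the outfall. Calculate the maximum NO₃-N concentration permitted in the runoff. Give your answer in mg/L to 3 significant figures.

33.9 mg/L

35.2 ML/d = 0.4074 m³/s.
Mass balance: 9.8·1.807 = 0.4074·Cₑ + 1.4·2.8.
Cₑ = (17.71 − 3.92) / 0.4074 = 33.85 mg/L.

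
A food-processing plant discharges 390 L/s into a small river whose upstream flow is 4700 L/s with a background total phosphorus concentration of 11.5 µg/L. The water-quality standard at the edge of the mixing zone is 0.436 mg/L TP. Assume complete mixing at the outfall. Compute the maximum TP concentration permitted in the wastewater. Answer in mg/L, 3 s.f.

5.55 mg/L

390 L/s = 0.39 m³/s.
4700 L/s = 4.7 m³/s.
11.5 µg/L = 0.0115 mg/L.
Mass balance: 0.436·5.09 = 0.39·Cₑ + 4.7·0.0115.
Cₑ = (2.219 − 0.05405) / 0.39 = 5.552 mg/L.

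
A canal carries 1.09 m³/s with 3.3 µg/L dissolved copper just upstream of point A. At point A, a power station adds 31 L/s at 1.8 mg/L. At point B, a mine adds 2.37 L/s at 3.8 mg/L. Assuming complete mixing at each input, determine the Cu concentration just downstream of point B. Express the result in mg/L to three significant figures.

0.0609 mg/L

3.3 µg/L = 0.0033 mg/L.
31 L/s = 0.031 m³/s.
After input A: C = (1.09·0.0033 + 0.031·1.8) / 1.121 = 0.05299 mg/L.
2.37 L/s = 0.00237 m³/s.
After input B: C = (1.121·0.05299 + 0.00237·3.8) / 1.123 = 0.06089 mg/L.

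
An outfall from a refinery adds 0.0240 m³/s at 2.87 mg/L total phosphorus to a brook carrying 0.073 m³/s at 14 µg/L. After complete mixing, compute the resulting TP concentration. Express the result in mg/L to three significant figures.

14 µg/L = 0.014 mg/L.
By mass balance at complete mixing, C = (0.024·2.87 + 0.073·0.014) / (0.024 + 0.073) = 0.0699/0.097 = 0.7206 mg/L.

0.721 mg/L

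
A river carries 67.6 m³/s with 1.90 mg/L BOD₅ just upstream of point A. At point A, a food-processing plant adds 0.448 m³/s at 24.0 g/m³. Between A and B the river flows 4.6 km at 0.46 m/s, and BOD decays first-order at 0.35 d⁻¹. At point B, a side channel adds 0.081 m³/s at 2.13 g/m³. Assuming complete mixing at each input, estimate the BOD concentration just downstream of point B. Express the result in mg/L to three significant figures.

1.96 mg/L

After input A: C = (67.6·1.9 + 0.448·24) / 68.05 = 2.045 mg/L.
Over the 4.6 km reach to input B (t = 1e+04 s = 0.1157 d), decay gives C = 2.045·exp(−0.35·0.1157) = 1.964 mg/L.
After input B: C = (68.05·1.964 + 0.081·2.13) / 68.13 = 1.964 mg/L.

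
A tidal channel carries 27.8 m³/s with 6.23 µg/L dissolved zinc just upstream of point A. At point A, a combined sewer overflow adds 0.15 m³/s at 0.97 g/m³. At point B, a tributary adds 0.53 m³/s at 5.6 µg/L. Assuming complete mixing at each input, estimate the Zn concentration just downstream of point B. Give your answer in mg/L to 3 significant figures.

6.23 µg/L = 0.00623 mg/L.
After input A: C = (27.8·0.00623 + 0.15·0.97) / 27.95 = 0.0114 mg/L.
5.6 µg/L = 0.0056 mg/L.
After input B: C = (27.95·0.0114 + 0.53·0.0056) / 28.48 = 0.01129 mg/L.

0.0113 mg/L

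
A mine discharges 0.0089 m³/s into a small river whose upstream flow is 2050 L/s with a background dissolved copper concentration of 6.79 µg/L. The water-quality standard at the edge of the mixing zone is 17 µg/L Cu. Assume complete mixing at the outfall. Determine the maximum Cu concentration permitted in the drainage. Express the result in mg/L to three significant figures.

2.37 mg/L

2050 L/s = 2.05 m³/s.
6.79 µg/L = 0.00679 mg/L.
17 µg/L = 0.017 mg/L.
Mass balance: 0.017·2.059 = 0.0089·Cₑ + 2.05·0.00679.
Cₑ = (0.035 − 0.01392) / 0.0089 = 2.369 mg/L.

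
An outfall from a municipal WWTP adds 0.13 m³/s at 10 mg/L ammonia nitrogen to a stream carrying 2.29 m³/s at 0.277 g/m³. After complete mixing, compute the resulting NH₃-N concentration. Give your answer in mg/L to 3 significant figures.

0.799 mg/L

Conservation of mass across the mixing zone: C = (0.13·10 + 2.29·0.277) / (0.13 + 2.29) = 1.934/2.42 = 0.7993 mg/L.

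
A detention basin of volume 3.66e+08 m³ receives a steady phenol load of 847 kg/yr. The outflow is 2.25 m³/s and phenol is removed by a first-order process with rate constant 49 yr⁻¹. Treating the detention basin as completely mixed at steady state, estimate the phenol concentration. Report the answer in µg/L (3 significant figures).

Outflow Q = 2.25 m³/s × 3.156e+07 s/yr = 7.1e+07 m³/yr.
Steady-state CSTR mass balance: W = Q·C + k·V·C, so C = W/(Q + kV).
Q + kV = 7.1e+07 + 49·3.66e+08 = 1.801e+10 m³/yr.
C = 847/1.801e+10 = 4.704e-08 kg/m³ = 4.704e-05 mg/L = 0.04704 µg/L.

0.0470 µg/L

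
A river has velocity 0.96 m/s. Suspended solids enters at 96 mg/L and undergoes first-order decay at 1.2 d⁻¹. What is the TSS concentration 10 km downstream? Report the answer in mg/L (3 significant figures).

Travel time t = 10 km / 0.96 m/s = 1e+04/0.96 = 1.042e+04 s = 0.1206 d.
First-order decay: C = 96·exp(−1.2·0.1206) = 96·0.8653 = 83.07 mg/L.

83.1 mg/L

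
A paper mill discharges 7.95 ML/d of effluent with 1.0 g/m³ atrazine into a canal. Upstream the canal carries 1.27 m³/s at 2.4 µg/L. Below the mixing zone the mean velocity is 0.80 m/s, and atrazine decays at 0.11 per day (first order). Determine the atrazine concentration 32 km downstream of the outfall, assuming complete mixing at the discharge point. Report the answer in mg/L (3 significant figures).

0.0663 mg/L

7.95 ML/d = 0.09201 m³/s.
2.4 µg/L = 0.0024 mg/L.
After complete mixing, C₀ = (0.09201·1 + 1.27·0.0024) / 1.362 = 0.0698 mg/L.
Travel time t = 3.2e+04 m / 0.80 m/s = 4e+04 s = 0.463 d.
C = 0.0698·exp(−0.11·0.463) = 0.0698·0.9503 = 0.06633 mg/L.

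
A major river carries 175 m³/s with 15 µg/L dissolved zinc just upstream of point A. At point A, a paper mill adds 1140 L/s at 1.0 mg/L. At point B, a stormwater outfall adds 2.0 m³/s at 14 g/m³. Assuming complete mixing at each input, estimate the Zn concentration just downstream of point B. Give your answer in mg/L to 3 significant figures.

15 µg/L = 0.015 mg/L.
1140 L/s = 1.14 m³/s.
After input A: C = (175·0.015 + 1.14·1) / 176.1 = 0.02138 mg/L.
After input B: C = (176.1·0.02138 + 2·14) / 178.1 = 0.1783 mg/L.

0.178 mg/L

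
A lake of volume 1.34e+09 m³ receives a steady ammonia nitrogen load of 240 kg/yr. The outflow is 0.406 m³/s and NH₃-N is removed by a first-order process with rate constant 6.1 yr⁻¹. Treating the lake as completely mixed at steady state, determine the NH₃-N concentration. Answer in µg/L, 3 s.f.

Outflow Q = 0.406 m³/s × 3.156e+07 s/yr = 1.281e+07 m³/yr.
Steady-state CSTR mass balance: W = Q·C + k·V·C, so C = W/(Q + kV).
Q + kV = 1.281e+07 + 6.1·1.34e+09 = 8.187e+09 m³/yr.
C = 240/8.187e+09 = 2.932e-08 kg/m³ = 2.932e-05 mg/L = 0.02932 µg/L.

0.0293 µg/L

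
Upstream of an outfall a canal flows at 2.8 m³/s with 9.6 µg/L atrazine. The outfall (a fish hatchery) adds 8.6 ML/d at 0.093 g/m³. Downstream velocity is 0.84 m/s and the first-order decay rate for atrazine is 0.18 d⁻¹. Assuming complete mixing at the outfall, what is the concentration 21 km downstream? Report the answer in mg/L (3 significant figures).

0.0118 mg/L

8.6 ML/d = 0.09954 m³/s.
9.6 µg/L = 0.0096 mg/L.
After complete mixing, C₀ = (0.09954·0.093 + 2.8·0.0096) / 2.9 = 0.01246 mg/L.
Travel time t = 2.1e+04 m / 0.84 m/s = 2.5e+04 s = 0.2894 d.
C = 0.01246·exp(−0.18·0.2894) = 0.01246·0.9492 = 0.01183 mg/L.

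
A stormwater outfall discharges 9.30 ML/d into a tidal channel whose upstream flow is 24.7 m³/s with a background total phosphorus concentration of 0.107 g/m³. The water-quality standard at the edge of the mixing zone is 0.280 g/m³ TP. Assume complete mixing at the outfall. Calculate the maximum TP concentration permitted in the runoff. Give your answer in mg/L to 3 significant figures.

9.30 ML/d = 0.1076 m³/s.
Mass balance: 0.28·24.81 = 0.1076·Cₑ + 24.7·0.107.
Cₑ = (6.946 − 2.643) / 0.1076 = 39.98 mg/L.

40.0 mg/L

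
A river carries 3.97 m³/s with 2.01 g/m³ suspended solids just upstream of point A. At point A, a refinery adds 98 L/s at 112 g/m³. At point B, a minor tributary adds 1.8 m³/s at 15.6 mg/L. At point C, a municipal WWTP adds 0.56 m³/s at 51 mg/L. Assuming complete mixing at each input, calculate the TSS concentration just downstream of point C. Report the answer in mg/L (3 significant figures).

98 L/s = 0.098 m³/s.
After input A: C = (3.97·2.01 + 0.098·112) / 4.068 = 4.66 mg/L.
After input B: C = (4.068·4.66 + 1.8·15.6) / 5.868 = 8.016 mg/L.
After input C: C = (5.868·8.016 + 0.56·51) / 6.428 = 11.76 mg/L.

11.8 mg/L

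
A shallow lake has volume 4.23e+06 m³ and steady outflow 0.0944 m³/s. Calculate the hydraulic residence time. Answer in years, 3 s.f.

Q = 0.0944 m³/s × 3.156e+07 s/yr = 2.979e+06 m³/yr.
Hydraulic residence time τ = V/Q = 4.23e+06/2.979e+06 = 1.42 yr.

1.42 yr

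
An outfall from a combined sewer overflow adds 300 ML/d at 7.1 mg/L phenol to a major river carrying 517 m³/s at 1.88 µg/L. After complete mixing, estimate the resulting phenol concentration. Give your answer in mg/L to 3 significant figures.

0.0492 mg/L

300 ML/d = 3.472 m³/s.
1.88 µg/L = 0.00188 mg/L.
Flow-weighted mixing gives C = (3.472·7.1 + 517·0.00188) / (3.472 + 517) = 25.62/520.5 = 0.04923 mg/L.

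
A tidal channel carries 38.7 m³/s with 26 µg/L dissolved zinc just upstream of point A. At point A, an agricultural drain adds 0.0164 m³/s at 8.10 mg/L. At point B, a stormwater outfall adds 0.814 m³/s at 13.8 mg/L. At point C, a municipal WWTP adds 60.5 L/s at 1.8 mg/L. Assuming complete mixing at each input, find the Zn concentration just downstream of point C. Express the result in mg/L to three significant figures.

26 µg/L = 0.026 mg/L.
After input A: C = (38.7·0.026 + 0.0164·8.1) / 38.72 = 0.02942 mg/L.
After input B: C = (38.72·0.02942 + 0.814·13.8) / 39.53 = 0.313 mg/L.
60.5 L/s = 0.0605 m³/s.
After input C: C = (39.53·0.313 + 0.0605·1.8) / 39.59 = 0.3153 mg/L.

0.315 mg/L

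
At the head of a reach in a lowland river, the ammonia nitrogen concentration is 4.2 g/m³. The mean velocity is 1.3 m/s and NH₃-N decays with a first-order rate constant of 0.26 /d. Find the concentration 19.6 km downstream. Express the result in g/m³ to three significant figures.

4.01 g/m³

Travel time t = 19.6 km / 1.3 m/s = 1.96e+04/1.3 = 1.508e+04 s = 0.1745 d.
First-order decay: C = 4.2·exp(−0.26·0.1745) = 4.2·0.9556 = 4.014 g/m³.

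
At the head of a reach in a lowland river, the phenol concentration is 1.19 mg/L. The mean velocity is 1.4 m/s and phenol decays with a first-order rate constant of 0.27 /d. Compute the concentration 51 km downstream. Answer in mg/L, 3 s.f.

Travel time t = 51 km / 1.4 m/s = 5.1e+04/1.4 = 3.643e+04 s = 0.4216 d.
First-order decay: C = 1.19·exp(−0.27·0.4216) = 1.19·0.8924 = 1.062 mg/L.

1.06 mg/L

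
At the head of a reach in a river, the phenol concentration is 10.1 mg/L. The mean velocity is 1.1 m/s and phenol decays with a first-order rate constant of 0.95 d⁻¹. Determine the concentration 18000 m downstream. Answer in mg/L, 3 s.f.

8.44 mg/L

Travel time t = 18000 m / 1.1 m/s = 1.8e+04/1.1 = 1.636e+04 s = 0.1894 d.
First-order decay: C = 10.1·exp(−0.95·0.1894) = 10.1·0.8353 = 8.437 mg/L.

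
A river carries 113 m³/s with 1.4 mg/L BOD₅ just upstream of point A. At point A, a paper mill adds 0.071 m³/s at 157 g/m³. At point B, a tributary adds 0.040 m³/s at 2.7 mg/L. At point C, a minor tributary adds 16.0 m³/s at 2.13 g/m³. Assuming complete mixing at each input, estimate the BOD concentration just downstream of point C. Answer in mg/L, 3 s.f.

1.58 mg/L

After input A: C = (113·1.4 + 0.071·157) / 113.1 = 1.498 mg/L.
After input B: C = (113.1·1.498 + 0.04·2.7) / 113.1 = 1.498 mg/L.
After input C: C = (113.1·1.498 + 16·2.13) / 129.1 = 1.576 mg/L.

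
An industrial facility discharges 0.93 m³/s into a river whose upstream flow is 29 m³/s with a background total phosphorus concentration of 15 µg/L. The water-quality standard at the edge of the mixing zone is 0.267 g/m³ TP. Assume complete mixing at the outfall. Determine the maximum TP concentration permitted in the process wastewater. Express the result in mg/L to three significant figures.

15 µg/L = 0.015 mg/L.
Mass balance: 0.267·29.93 = 0.93·Cₑ + 29·0.015.
Cₑ = (7.991 − 0.435) / 0.93 = 8.125 mg/L.

8.13 mg/L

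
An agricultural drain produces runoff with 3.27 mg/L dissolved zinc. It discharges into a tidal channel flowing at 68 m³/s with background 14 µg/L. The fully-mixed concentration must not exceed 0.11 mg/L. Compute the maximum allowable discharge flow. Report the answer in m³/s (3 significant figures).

2.07 m³/s

14 µg/L = 0.014 mg/L.
Mass balance at complete mixing: C_std·(Q_w + Q_r) = Q_w·C_e + Q_r·C_b.
Rearranging, Q_w = Q_r·(C_std − C_b)/(C_e − C_std) = 68·(0.11 − 0.014) / (3.27 − 0.11) = 2.066 m³/s.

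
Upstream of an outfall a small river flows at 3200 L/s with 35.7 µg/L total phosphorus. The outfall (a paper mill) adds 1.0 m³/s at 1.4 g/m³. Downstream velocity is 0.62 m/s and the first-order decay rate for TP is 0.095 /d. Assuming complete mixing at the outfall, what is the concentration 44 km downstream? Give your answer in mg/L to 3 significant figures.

3200 L/s = 3.2 m³/s.
35.7 µg/L = 0.0357 mg/L.
After complete mixing, C₀ = (1·1.4 + 3.2·0.0357) / 4.2 = 0.3605 mg/L.
Travel time t = 4.4e+04 m / 0.62 m/s = 7.097e+04 s = 0.8214 d.
C = 0.3605·exp(−0.095·0.8214) = 0.3605·0.9249 = 0.3335 mg/L.

0.333 mg/L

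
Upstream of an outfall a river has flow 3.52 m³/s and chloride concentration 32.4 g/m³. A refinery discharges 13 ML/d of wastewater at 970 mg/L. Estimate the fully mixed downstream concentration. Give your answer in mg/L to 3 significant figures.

13 ML/d = 0.1505 m³/s.
By mass balance at complete mixing, C = (0.1505·970 + 3.52·32.4) / (0.1505 + 3.52) = 260/3.67 = 70.83 mg/L.

70.8 mg/L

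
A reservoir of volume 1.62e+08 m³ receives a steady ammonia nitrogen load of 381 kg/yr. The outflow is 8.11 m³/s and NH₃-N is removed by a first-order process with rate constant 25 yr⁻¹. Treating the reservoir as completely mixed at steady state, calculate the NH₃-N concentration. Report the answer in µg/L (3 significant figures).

0.0885 µg/L

Outflow Q = 8.11 m³/s × 3.156e+07 s/yr = 2.559e+08 m³/yr.
Steady-state CSTR mass balance: W = Q·C + k·V·C, so C = W/(Q + kV).
Q + kV = 2.559e+08 + 25·1.62e+08 = 4.306e+09 m³/yr.
C = 381/4.306e+09 = 8.848e-08 kg/m³ = 8.848e-05 mg/L = 0.08848 µg/L.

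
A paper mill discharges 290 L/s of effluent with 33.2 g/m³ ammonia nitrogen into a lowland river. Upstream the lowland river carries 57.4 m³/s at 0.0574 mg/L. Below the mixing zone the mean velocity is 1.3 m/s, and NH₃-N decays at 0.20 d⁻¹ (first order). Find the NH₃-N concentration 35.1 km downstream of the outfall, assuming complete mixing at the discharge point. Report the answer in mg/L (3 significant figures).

0.210 mg/L

290 L/s = 0.29 m³/s.
After complete mixing, C₀ = (0.29·33.2 + 57.4·0.0574) / 57.69 = 0.224 mg/L.
Travel time t = 3.51e+04 m / 1.3 m/s = 2.7e+04 s = 0.3125 d.
C = 0.224·exp(−0.20·0.3125) = 0.224·0.9394 = 0.2104 mg/L.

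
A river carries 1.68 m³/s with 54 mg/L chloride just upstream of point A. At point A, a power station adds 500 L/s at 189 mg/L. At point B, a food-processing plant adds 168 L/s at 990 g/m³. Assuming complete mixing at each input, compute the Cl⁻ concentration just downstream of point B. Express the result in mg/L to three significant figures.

500 L/s = 0.5 m³/s.
After input A: C = (1.68·54 + 0.5·189) / 2.18 = 84.96 mg/L.
168 L/s = 0.168 m³/s.
After input B: C = (2.18·84.96 + 0.168·990) / 2.348 = 149.7 mg/L.

150 mg/L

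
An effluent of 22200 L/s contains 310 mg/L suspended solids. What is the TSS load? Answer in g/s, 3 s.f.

22200 L/s = 22.2 m³/s.
Mass flux = Q·C = 22.2 m³/s × 310 g/m³ = 6882 g/s.

6880 g/s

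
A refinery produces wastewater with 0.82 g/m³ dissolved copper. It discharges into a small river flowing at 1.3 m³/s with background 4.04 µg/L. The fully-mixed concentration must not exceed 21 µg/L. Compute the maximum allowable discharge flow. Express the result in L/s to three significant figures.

4.04 µg/L = 0.00404 mg/L.
21 µg/L = 0.021 mg/L.
Mass balance at complete mixing: C_std·(Q_w + Q_r) = Q_w·C_e + Q_r·C_b.
Rearranging, Q_w = Q_r·(C_std − C_b)/(C_e − C_std) = 1.3·(0.021 − 0.00404) / (0.82 − 0.021) = 0.02759 m³/s.
= 27.59 L/s.

27.6 L/s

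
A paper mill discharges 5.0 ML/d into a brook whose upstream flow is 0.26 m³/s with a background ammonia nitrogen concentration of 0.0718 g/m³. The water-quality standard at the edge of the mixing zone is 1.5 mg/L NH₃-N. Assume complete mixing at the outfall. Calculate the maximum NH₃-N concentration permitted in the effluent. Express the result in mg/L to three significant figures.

5.0 ML/d = 0.05787 m³/s.
Mass balance: 1.5·0.3179 = 0.05787·Cₑ + 0.26·0.0718.
Cₑ = (0.4768 − 0.01867) / 0.05787 = 7.917 mg/L.

7.92 mg/L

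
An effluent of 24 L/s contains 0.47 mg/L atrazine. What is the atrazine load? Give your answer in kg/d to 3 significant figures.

0.975 kg/d

24 L/s = 0.024 m³/s.
Mass flux = Q·C = 0.024 m³/s × 0.47 g/m³ = 0.01128 g/s.
= 0.01128 g/s × 86.4 = 0.9746 kg/d.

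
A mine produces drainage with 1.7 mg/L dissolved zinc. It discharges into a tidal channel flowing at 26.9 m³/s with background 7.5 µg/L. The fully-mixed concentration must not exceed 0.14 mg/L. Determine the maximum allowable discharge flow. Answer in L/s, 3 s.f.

7.5 µg/L = 0.0075 mg/L.
Mass balance at complete mixing: C_std·(Q_w + Q_r) = Q_w·C_e + Q_r·C_b.
Rearranging, Q_w = Q_r·(C_std − C_b)/(C_e − C_std) = 26.9·(0.14 − 0.0075) / (1.7 − 0.14) = 2.285 m³/s.
= 2285 L/s.

2280 L/s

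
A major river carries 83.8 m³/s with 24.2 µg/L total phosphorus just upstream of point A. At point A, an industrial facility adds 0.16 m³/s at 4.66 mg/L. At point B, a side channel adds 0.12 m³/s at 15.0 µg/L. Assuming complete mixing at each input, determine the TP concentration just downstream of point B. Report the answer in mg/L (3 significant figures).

0.0330 mg/L

24.2 µg/L = 0.0242 mg/L.
After input A: C = (83.8·0.0242 + 0.16·4.66) / 83.96 = 0.03303 mg/L.
15.0 µg/L = 0.015 mg/L.
After input B: C = (83.96·0.03303 + 0.12·0.015) / 84.08 = 0.03301 mg/L.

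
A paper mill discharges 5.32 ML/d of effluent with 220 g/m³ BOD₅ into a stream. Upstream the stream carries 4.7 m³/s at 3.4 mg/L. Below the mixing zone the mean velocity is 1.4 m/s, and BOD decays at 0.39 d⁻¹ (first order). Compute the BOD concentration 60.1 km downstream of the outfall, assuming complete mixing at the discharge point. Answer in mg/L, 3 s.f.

5.32 ML/d = 0.06157 m³/s.
After complete mixing, C₀ = (0.06157·220 + 4.7·3.4) / 4.762 = 6.201 mg/L.
Travel time t = 6.01e+04 m / 1.4 m/s = 4.293e+04 s = 0.4969 d.
C = 6.201·exp(−0.39·0.4969) = 6.201·0.8238 = 5.109 mg/L.

5.11 mg/L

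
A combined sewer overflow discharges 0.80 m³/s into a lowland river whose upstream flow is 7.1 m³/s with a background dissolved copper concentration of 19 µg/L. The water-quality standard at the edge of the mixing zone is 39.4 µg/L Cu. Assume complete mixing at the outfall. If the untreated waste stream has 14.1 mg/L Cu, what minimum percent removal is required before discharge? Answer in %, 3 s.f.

19 µg/L = 0.019 mg/L.
39.4 µg/L = 0.0394 mg/L.
Mass balance: 0.0394·7.9 = 0.8·Cₑ + 7.1·0.019.
Cₑ = (0.3113 − 0.1349) / 0.8 = 0.2204 mg/L.
Required removal = 1 − 0.2204/14.1 = 98.44 %.

98.4 %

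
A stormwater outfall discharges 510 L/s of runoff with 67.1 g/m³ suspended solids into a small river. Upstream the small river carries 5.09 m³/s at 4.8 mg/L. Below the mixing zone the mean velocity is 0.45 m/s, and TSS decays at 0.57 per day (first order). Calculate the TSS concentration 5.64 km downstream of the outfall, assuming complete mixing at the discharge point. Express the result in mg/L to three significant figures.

9.64 mg/L

510 L/s = 0.51 m³/s.
After complete mixing, C₀ = (0.51·67.1 + 5.09·4.8) / 5.6 = 10.47 mg/L.
Travel time t = 5640 m / 0.45 m/s = 1.253e+04 s = 0.1451 d.
C = 10.47·exp(−0.57·0.1451) = 10.47·0.9206 = 9.643 mg/L.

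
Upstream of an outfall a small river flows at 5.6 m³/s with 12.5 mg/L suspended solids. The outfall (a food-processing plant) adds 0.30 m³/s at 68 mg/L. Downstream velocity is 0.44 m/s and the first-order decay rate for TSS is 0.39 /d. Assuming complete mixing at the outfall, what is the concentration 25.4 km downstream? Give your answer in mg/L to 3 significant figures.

11.8 mg/L

After complete mixing, C₀ = (0.3·68 + 5.6·12.5) / 5.9 = 15.32 mg/L.
Travel time t = 2.54e+04 m / 0.44 m/s = 5.773e+04 s = 0.6681 d.
C = 15.32·exp(−0.39·0.6681) = 15.32·0.7706 = 11.81 mg/L.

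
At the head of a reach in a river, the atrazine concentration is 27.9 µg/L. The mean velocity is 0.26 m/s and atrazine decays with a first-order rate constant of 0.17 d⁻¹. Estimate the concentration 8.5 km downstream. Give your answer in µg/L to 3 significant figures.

26.2 µg/L

Travel time t = 8.5 km / 0.26 m/s = 8500/0.26 = 3.269e+04 s = 0.3784 d.
First-order decay: C = 27.9·exp(−0.17·0.3784) = 27.9·0.9377 = 26.16 µg/L.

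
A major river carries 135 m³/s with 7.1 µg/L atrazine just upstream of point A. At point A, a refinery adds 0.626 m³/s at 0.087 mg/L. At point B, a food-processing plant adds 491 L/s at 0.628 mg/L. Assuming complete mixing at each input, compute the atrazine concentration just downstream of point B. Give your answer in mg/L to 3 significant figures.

0.00971 mg/L

7.1 µg/L = 0.0071 mg/L.
After input A: C = (135·0.0071 + 0.626·0.087) / 135.6 = 0.007469 mg/L.
491 L/s = 0.491 m³/s.
After input B: C = (135.6·0.007469 + 0.491·0.628) / 136.1 = 0.009707 mg/L.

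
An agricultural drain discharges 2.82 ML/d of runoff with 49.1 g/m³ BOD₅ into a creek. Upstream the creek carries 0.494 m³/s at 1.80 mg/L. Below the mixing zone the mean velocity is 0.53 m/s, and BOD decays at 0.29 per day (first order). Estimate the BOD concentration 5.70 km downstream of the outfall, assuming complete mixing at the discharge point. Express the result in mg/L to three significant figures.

2.82 ML/d = 0.03264 m³/s.
After complete mixing, C₀ = (0.03264·49.1 + 0.494·1.8) / 0.5266 = 4.731 mg/L.
Travel time t = 5700 m / 0.53 m/s = 1.075e+04 s = 0.1245 d.
C = 4.731·exp(−0.29·0.1245) = 4.731·0.9645 = 4.564 mg/L.

4.56 mg/L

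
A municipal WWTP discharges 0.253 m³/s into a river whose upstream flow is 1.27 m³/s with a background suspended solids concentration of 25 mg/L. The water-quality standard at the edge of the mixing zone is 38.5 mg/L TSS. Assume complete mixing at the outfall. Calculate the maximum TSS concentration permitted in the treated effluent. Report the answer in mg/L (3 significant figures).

106 mg/L

Mass balance: 38.5·1.523 = 0.253·Cₑ + 1.27·25.
Cₑ = (58.64 − 31.75) / 0.253 = 106.3 mg/L.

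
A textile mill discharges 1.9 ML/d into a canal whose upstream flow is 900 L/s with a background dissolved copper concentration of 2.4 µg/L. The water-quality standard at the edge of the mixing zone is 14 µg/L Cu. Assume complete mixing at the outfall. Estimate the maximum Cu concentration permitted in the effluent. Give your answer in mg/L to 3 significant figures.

0.489 mg/L

1.9 ML/d = 0.02199 m³/s.
900 L/s = 0.9 m³/s.
2.4 µg/L = 0.0024 mg/L.
14 µg/L = 0.014 mg/L.
Mass balance: 0.014·0.922 = 0.02199·Cₑ + 0.9·0.0024.
Cₑ = (0.01291 − 0.00216) / 0.02199 = 0.4887 mg/L.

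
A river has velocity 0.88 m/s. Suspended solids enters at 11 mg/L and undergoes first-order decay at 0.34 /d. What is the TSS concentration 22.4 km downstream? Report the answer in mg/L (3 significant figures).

Travel time t = 22.4 km / 0.88 m/s = 2.24e+04/0.88 = 2.545e+04 s = 0.2946 d.
First-order decay: C = 11·exp(−0.34·0.2946) = 11·0.9047 = 9.952 mg/L.

9.95 mg/L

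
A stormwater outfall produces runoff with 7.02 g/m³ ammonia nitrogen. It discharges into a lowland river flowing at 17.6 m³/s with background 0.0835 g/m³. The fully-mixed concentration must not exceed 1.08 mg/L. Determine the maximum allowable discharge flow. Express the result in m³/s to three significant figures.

Mass balance at complete mixing: C_std·(Q_w + Q_r) = Q_w·C_e + Q_r·C_b.
Rearranging, Q_w = Q_r·(C_std − C_b)/(C_e − C_std) = 17.6·(1.08 − 0.0835) / (7.02 − 1.08) = 2.953 m³/s.

2.95 m³/s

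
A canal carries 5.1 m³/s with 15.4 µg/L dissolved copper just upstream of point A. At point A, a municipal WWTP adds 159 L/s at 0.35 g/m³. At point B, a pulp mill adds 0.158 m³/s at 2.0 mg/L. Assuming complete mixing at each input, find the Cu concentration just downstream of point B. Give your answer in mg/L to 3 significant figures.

15.4 µg/L = 0.0154 mg/L.
159 L/s = 0.159 m³/s.
After input A: C = (5.1·0.0154 + 0.159·0.35) / 5.259 = 0.02552 mg/L.
After input B: C = (5.259·0.02552 + 0.158·2) / 5.417 = 0.08311 mg/L.

0.0831 mg/L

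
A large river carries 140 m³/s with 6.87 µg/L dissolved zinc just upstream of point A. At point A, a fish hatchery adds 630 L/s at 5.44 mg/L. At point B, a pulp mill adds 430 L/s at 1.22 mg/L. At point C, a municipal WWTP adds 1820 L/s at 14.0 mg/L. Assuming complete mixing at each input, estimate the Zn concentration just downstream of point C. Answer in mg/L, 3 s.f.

6.87 µg/L = 0.00687 mg/L.
630 L/s = 0.63 m³/s.
After input A: C = (140·0.00687 + 0.63·5.44) / 140.6 = 0.03121 mg/L.
430 L/s = 0.43 m³/s.
After input B: C = (140.6·0.03121 + 0.43·1.22) / 141.1 = 0.03483 mg/L.
1820 L/s = 1.82 m³/s.
After input C: C = (141.1·0.03483 + 1.82·14) / 142.9 = 0.2127 mg/L.

0.213 mg/L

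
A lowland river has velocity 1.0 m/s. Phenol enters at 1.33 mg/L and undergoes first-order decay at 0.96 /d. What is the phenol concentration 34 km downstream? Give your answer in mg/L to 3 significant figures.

0.912 mg/L

Travel time t = 34 km / 1.0 m/s = 3.4e+04/1.0 = 3.4e+04 s = 0.3935 d.
First-order decay: C = 1.33·exp(−0.96·0.3935) = 1.33·0.6854 = 0.9116 mg/L.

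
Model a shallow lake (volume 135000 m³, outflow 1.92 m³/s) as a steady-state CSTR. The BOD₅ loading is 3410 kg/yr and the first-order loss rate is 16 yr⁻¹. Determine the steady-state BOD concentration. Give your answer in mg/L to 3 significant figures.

0.0543 mg/L

Outflow Q = 1.92 m³/s × 3.156e+07 s/yr = 6.059e+07 m³/yr.
Steady-state CSTR mass balance: W = Q·C + k·V·C, so C = W/(Q + kV).
Q + kV = 6.059e+07 + 16·135000 = 6.275e+07 m³/yr.
C = 3410/6.275e+07 = 5.434e-05 kg/m³ = 0.05434 mg/L.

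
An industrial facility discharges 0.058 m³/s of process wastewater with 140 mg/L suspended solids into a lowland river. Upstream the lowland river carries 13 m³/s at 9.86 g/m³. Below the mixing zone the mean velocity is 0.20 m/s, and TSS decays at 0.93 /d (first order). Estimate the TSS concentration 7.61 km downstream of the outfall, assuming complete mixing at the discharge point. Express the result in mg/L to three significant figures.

After complete mixing, C₀ = (0.058·140 + 13·9.86) / 13.06 = 10.44 mg/L.
Travel time t = 7610 m / 0.20 m/s = 3.805e+04 s = 0.4404 d.
C = 10.44·exp(−0.93·0.4404) = 10.44·0.6639 = 6.93 mg/L.

6.93 mg/L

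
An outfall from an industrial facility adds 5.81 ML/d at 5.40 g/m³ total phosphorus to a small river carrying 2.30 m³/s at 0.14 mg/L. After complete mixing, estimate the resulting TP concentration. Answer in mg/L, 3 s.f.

0.289 mg/L

5.81 ML/d = 0.06725 m³/s.
By mass balance at complete mixing, C = (0.06725·5.4 + 2.3·0.14) / (0.06725 + 2.3) = 0.6851/2.367 = 0.2894 mg/L.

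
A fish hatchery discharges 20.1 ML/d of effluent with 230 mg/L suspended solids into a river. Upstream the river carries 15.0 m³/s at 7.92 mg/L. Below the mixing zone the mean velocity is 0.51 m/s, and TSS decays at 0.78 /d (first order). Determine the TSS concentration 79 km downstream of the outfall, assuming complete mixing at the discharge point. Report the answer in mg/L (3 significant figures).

20.1 ML/d = 0.2326 m³/s.
After complete mixing, C₀ = (0.2326·230 + 15·7.92) / 15.23 = 11.31 mg/L.
Travel time t = 7.9e+04 m / 0.51 m/s = 1.549e+05 s = 1.793 d.
C = 11.31·exp(−0.78·1.793) = 11.31·0.247 = 2.794 mg/L.

2.79 mg/L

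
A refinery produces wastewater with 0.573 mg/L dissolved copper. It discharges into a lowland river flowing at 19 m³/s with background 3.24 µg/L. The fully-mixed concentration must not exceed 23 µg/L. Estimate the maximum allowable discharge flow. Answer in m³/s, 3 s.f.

0.683 m³/s

3.24 µg/L = 0.00324 mg/L.
23 µg/L = 0.023 mg/L.
Mass balance at complete mixing: C_std·(Q_w + Q_r) = Q_w·C_e + Q_r·C_b.
Rearranging, Q_w = Q_r·(C_std − C_b)/(C_e − C_std) = 19·(0.023 − 0.00324) / (0.573 − 0.023) = 0.6826 m³/s.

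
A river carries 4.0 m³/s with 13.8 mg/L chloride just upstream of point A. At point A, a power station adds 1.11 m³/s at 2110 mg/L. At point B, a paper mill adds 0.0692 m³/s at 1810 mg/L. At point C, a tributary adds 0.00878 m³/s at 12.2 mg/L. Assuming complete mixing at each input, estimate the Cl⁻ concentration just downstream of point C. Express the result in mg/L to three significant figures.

486 mg/L

After input A: C = (4·13.8 + 1.11·2110) / 5.11 = 469.1 mg/L.
After input B: C = (5.11·469.1 + 0.0692·1810) / 5.179 = 487.1 mg/L.
After input C: C = (5.179·487.1 + 0.00878·12.2) / 5.188 = 486.3 mg/L.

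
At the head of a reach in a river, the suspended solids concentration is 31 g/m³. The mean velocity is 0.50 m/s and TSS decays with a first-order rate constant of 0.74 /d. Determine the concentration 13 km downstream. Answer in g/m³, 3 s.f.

Travel time t = 13 km / 0.50 m/s = 1.3e+04/0.50 = 2.6e+04 s = 0.3009 d.
First-order decay: C = 31·exp(−0.74·0.3009) = 31·0.8004 = 24.81 g/m³.

24.8 g/m³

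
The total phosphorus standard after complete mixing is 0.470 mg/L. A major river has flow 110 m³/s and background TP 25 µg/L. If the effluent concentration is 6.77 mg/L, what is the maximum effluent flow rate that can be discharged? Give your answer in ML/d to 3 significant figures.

671 ML/d

25 µg/L = 0.025 mg/L.
Mass balance at complete mixing: C_std·(Q_w + Q_r) = Q_w·C_e + Q_r·C_b.
Rearranging, Q_w = Q_r·(C_std − C_b)/(C_e − C_std) = 110·(0.47 − 0.025) / (6.77 − 0.47) = 7.77 m³/s.
= 671.3 ML/d.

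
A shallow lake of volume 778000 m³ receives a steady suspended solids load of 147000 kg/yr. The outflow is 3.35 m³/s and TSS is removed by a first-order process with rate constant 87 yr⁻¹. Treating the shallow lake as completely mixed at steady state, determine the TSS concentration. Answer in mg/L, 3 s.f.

Outflow Q = 3.35 m³/s × 3.156e+07 s/yr = 1.057e+08 m³/yr.
Steady-state CSTR mass balance: W = Q·C + k·V·C, so C = W/(Q + kV).
Q + kV = 1.057e+08 + 87·778000 = 1.734e+08 m³/yr.
C = 147000/1.734e+08 = 0.0008477 kg/m³ = 0.8477 mg/L.

0.848 mg/L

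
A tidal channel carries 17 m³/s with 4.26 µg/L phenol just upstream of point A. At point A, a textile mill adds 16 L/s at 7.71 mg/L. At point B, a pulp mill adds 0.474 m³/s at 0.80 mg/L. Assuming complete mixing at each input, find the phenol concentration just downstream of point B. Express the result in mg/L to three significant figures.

4.26 µg/L = 0.00426 mg/L.
16 L/s = 0.016 m³/s.
After input A: C = (17·0.00426 + 0.016·7.71) / 17.02 = 0.01151 mg/L.
After input B: C = (17.02·0.01151 + 0.474·0.8) / 17.49 = 0.03287 mg/L.

0.0329 mg/L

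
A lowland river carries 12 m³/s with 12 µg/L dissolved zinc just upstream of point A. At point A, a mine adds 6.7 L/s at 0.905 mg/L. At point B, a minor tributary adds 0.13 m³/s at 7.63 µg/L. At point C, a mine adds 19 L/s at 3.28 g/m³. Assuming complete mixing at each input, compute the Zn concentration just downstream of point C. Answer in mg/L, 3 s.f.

12 µg/L = 0.012 mg/L.
6.7 L/s = 0.0067 m³/s.
After input A: C = (12·0.012 + 0.0067·0.905) / 12.01 = 0.0125 mg/L.
7.63 µg/L = 0.00763 mg/L.
After input B: C = (12.01·0.0125 + 0.13·0.00763) / 12.14 = 0.01245 mg/L.
19 L/s = 0.019 m³/s.
After input C: C = (12.14·0.01245 + 0.019·3.28) / 12.16 = 0.01755 mg/L.

0.0176 mg/L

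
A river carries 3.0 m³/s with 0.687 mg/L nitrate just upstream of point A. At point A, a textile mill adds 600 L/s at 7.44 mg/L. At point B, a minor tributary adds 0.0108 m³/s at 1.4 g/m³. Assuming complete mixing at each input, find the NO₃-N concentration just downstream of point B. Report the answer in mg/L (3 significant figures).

600 L/s = 0.6 m³/s.
After input A: C = (3·0.687 + 0.6·7.44) / 3.6 = 1.812 mg/L.
After input B: C = (3.6·1.812 + 0.0108·1.4) / 3.611 = 1.811 mg/L.

1.81 mg/L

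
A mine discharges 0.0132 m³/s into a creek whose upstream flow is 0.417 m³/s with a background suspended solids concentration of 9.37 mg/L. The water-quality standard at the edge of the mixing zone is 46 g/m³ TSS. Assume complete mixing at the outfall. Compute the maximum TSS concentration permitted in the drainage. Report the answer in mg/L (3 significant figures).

Mass balance: 46·0.4302 = 0.0132·Cₑ + 0.417·9.37.
Cₑ = (19.79 − 3.907) / 0.0132 = 1203 mg/L.

1200 mg/L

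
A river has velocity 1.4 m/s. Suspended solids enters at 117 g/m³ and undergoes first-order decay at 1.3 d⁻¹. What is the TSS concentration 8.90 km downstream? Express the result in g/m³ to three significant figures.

Travel time t = 8.90 km / 1.4 m/s = 8900/1.4 = 6357 s = 0.07358 d.
First-order decay: C = 117·exp(−1.3·0.07358) = 117·0.9088 = 106.3 g/m³.

106 g/m³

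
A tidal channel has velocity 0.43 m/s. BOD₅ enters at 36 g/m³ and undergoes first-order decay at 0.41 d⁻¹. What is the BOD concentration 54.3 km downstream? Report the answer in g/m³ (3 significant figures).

19.8 g/m³

Travel time t = 54.3 km / 0.43 m/s = 5.43e+04/0.43 = 1.263e+05 s = 1.462 d.
First-order decay: C = 36·exp(−0.41·1.462) = 36·0.5492 = 19.77 g/m³.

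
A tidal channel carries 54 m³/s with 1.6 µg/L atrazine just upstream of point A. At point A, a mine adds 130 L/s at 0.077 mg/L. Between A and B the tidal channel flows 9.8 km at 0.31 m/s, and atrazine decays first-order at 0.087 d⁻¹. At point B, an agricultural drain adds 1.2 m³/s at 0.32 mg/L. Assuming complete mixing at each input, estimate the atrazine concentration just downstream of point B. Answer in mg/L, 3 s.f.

0.00863 mg/L

1.6 µg/L = 0.0016 mg/L.
130 L/s = 0.13 m³/s.
After input A: C = (54·0.0016 + 0.13·0.077) / 54.13 = 0.001781 mg/L.
Over the 9.8 km reach to input B (t = 3.161e+04 s = 0.3659 d), decay gives C = 0.001781·exp(−0.087·0.3659) = 0.001725 mg/L.
After input B: C = (54.13·0.001725 + 1.2·0.32) / 55.33 = 0.008628 mg/L.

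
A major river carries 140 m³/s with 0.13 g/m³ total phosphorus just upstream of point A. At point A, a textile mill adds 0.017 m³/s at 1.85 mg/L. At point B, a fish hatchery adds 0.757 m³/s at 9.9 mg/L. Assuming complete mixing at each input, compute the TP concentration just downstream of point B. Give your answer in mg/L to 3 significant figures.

0.183 mg/L

After input A: C = (140·0.13 + 0.017·1.85) / 140 = 0.1302 mg/L.
After input B: C = (140·0.1302 + 0.757·9.9) / 140.8 = 0.1827 mg/L.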